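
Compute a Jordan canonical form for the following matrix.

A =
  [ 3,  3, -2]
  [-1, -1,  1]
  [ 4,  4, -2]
J_3(0)

The characteristic polynomial is
  det(x·I − A) = x^3

Eigenvalues and multiplicities (the geometric multiplicity of λ is n − rank(A − λI), which equals the number of Jordan blocks for λ):
  λ = 0: algebraic multiplicity = 3, geometric multiplicity = 1

Determining the block sizes for each eigenvalue:
  λ = 0: one block (gm = 1), so the single block has size am = 3 → block sizes [3]

Assembling the blocks gives a Jordan form
J =
  [0, 1, 0]
  [0, 0, 1]
  [0, 0, 0]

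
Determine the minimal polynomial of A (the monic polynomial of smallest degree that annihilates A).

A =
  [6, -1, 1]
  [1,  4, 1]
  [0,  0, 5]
x^2 - 10*x + 25

The characteristic polynomial is χ_A(x) = (x - 5)^3, so the eigenvalues are known. The minimal polynomial is
  m_A(x) = Π_λ (x − λ)^{k_λ}
where k_λ is the size of the *largest* Jordan block for λ (equivalently, the smallest k with (A − λI)^k v = 0 for every generalised eigenvector v of λ).

  λ = 5: largest Jordan block has size 2, contributing (x − 5)^2

So m_A(x) = (x - 5)^2 = x^2 - 10*x + 25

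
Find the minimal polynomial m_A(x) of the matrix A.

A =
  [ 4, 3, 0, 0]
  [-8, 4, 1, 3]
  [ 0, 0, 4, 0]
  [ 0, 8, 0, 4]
x^3 - 12*x^2 + 48*x - 64

The characteristic polynomial is χ_A(x) = (x - 4)^4, so the eigenvalues are known. The minimal polynomial is
  m_A(x) = Π_λ (x − λ)^{k_λ}
where k_λ is the size of the *largest* Jordan block for λ (equivalently, the smallest k with (A − λI)^k v = 0 for every generalised eigenvector v of λ).

  λ = 4: largest Jordan block has size 3, contributing (x − 4)^3

So m_A(x) = (x - 4)^3 = x^3 - 12*x^2 + 48*x - 64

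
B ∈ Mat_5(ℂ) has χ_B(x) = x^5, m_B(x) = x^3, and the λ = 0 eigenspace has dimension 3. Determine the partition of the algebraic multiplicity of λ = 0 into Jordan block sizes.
Block sizes for λ = 0: [3, 1, 1]

Step 1 — from the characteristic polynomial, algebraic multiplicity of λ = 0 is 5. From dim ker(B − (0)·I) = 3, there are exactly 3 Jordan blocks for λ = 0.
Step 2 — from the minimal polynomial, the factor (x − 0)^3 tells us the largest block for λ = 0 has size 3.
Step 3 — with total size 5, 3 blocks, and largest block 3, the block sizes (in nonincreasing order) are [3, 1, 1].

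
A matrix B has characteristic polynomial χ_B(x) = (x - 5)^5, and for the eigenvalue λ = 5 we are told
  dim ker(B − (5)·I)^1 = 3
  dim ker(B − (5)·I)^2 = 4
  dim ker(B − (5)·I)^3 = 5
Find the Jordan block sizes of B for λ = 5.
Block sizes for λ = 5: [3, 1, 1]

From the dimensions of kernels of powers, the number of Jordan blocks of size at least j is d_j − d_{j−1} where d_j = dim ker(N^j) (with d_0 = 0). Computing the differences gives [3, 1, 1].
The number of blocks of size exactly k is (#blocks of size ≥ k) − (#blocks of size ≥ k + 1), so the partition is: 2 block(s) of size 1, 1 block(s) of size 3.
In nonincreasing order the block sizes are [3, 1, 1].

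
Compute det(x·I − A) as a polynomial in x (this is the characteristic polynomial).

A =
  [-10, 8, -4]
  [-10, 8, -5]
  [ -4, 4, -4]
x^3 + 6*x^2 + 12*x + 8

Expanding det(x·I − A) (e.g. by cofactor expansion or by noting that A is similar to its Jordan form J, which has the same characteristic polynomial as A) gives
  χ_A(x) = x^3 + 6*x^2 + 12*x + 8
which factors as (x + 2)^3. The eigenvalues (with algebraic multiplicities) are λ = -2 with multiplicity 3.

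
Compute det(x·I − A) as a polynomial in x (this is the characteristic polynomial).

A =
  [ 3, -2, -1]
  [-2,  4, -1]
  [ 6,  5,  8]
x^3 - 15*x^2 + 75*x - 125

Expanding det(x·I − A) (e.g. by cofactor expansion or by noting that A is similar to its Jordan form J, which has the same characteristic polynomial as A) gives
  χ_A(x) = x^3 - 15*x^2 + 75*x - 125
which factors as (x - 5)^3. The eigenvalues (with algebraic multiplicities) are λ = 5 with multiplicity 3.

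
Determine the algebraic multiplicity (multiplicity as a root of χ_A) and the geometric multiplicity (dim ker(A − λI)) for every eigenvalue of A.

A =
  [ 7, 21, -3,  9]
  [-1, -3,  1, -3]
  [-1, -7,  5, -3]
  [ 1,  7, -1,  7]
λ = 4: alg = 4, geom = 3

Step 1 — factor the characteristic polynomial to read off the algebraic multiplicities:
  χ_A(x) = (x - 4)^4

Step 2 — compute geometric multiplicities via the rank-nullity identity g(λ) = n − rank(A − λI):
  rank(A − (4)·I) = 1, so dim ker(A − (4)·I) = n − 1 = 3

Summary:
  λ = 4: algebraic multiplicity = 4, geometric multiplicity = 3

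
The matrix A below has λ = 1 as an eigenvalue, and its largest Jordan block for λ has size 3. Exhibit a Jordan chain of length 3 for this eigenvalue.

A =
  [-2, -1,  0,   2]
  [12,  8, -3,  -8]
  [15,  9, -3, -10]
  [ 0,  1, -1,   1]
A Jordan chain for λ = 1 of length 3:
v_1 = (-3, 3, 3, -3)ᵀ
v_2 = (-3, 12, 15, 0)ᵀ
v_3 = (1, 0, 0, 0)ᵀ

Let N = A − (1)·I. We want v_3 with N^3 v_3 = 0 but N^2 v_3 ≠ 0; then v_{j-1} := N · v_j for j = 3, …, 2.

Pick v_3 = (1, 0, 0, 0)ᵀ.
Then v_2 = N · v_3 = (-3, 12, 15, 0)ᵀ.
Then v_1 = N · v_2 = (-3, 3, 3, -3)ᵀ.

Sanity check: (A − (1)·I) v_1 = (0, 0, 0, 0)ᵀ = 0. ✓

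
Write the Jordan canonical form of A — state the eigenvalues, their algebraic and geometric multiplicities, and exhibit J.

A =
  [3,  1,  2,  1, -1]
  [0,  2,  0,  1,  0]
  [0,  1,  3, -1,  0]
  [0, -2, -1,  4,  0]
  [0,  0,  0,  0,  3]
J_3(3) ⊕ J_2(3)

The characteristic polynomial is
  det(x·I − A) = x^5 - 15*x^4 + 90*x^3 - 270*x^2 + 405*x - 243 = (x - 3)^5

Eigenvalues and multiplicities (the geometric multiplicity of λ is n − rank(A − λI), which equals the number of Jordan blocks for λ):
  λ = 3: algebraic multiplicity = 5, geometric multiplicity = 2

Determining the block sizes for each eigenvalue:
  λ = 3: with am = 5 and gm = 2, the partition is not yet determined (e.g. several partitions of 5 into 2 parts exist). Let N = A − (3)·I. Computing rank(N^1) = 3, rank(N^2) = 1, rank(N^3) = 0; the number of blocks of size ≥ j is rank(N^{j−1}) − rank(N^j), giving [2, 2, 1]. So we have 1 block(s) of size 3, 1 block(s) of size 2 → block sizes [3, 2]

Assembling the blocks gives a Jordan form
J =
  [3, 1, 0, 0, 0]
  [0, 3, 1, 0, 0]
  [0, 0, 3, 0, 0]
  [0, 0, 0, 3, 1]
  [0, 0, 0, 0, 3]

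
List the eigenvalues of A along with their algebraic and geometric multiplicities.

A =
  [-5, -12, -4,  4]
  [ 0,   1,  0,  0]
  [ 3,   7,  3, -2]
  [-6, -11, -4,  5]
λ = 1: alg = 4, geom = 2

Step 1 — factor the characteristic polynomial to read off the algebraic multiplicities:
  χ_A(x) = (x - 1)^4

Step 2 — compute geometric multiplicities via the rank-nullity identity g(λ) = n − rank(A − λI):
  rank(A − (1)·I) = 2, so dim ker(A − (1)·I) = n − 2 = 2

Summary:
  λ = 1: algebraic multiplicity = 4, geometric multiplicity = 2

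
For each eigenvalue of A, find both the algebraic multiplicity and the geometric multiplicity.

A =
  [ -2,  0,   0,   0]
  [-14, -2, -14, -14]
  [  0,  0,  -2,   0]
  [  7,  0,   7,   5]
λ = -2: alg = 3, geom = 3; λ = 5: alg = 1, geom = 1

Step 1 — factor the characteristic polynomial to read off the algebraic multiplicities:
  χ_A(x) = (x - 5)*(x + 2)^3

Step 2 — compute geometric multiplicities via the rank-nullity identity g(λ) = n − rank(A − λI):
  rank(A − (-2)·I) = 1, so dim ker(A − (-2)·I) = n − 1 = 3
  rank(A − (5)·I) = 3, so dim ker(A − (5)·I) = n − 3 = 1

Summary:
  λ = -2: algebraic multiplicity = 3, geometric multiplicity = 3
  λ = 5: algebraic multiplicity = 1, geometric multiplicity = 1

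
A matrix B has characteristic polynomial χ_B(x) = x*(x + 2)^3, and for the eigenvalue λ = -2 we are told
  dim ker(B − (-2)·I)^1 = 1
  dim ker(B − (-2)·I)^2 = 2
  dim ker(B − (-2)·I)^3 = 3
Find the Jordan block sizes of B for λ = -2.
Block sizes for λ = -2: [3]

From the dimensions of kernels of powers, the number of Jordan blocks of size at least j is d_j − d_{j−1} where d_j = dim ker(N^j) (with d_0 = 0). Computing the differences gives [1, 1, 1].
The number of blocks of size exactly k is (#blocks of size ≥ k) − (#blocks of size ≥ k + 1), so the partition is: 1 block(s) of size 3.
In nonincreasing order the block sizes are [3].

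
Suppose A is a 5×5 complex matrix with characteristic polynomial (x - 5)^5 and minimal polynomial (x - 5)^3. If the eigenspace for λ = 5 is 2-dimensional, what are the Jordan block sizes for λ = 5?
Block sizes for λ = 5: [3, 2]

Step 1 — from the characteristic polynomial, algebraic multiplicity of λ = 5 is 5. From dim ker(A − (5)·I) = 2, there are exactly 2 Jordan blocks for λ = 5.
Step 2 — from the minimal polynomial, the factor (x − 5)^3 tells us the largest block for λ = 5 has size 3.
Step 3 — with total size 5, 2 blocks, and largest block 3, the block sizes (in nonincreasing order) are [3, 2].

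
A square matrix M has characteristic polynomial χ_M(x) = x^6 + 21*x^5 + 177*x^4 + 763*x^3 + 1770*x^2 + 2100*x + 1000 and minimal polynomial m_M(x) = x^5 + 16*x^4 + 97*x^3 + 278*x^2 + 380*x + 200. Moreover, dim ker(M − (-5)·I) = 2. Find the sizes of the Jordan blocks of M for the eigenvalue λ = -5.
Block sizes for λ = -5: [2, 1]

Step 1 — from the characteristic polynomial, algebraic multiplicity of λ = -5 is 3. From dim ker(M − (-5)·I) = 2, there are exactly 2 Jordan blocks for λ = -5.
Step 2 — from the minimal polynomial, the factor (x + 5)^2 tells us the largest block for λ = -5 has size 2.
Step 3 — with total size 3, 2 blocks, and largest block 2, the block sizes (in nonincreasing order) are [2, 1].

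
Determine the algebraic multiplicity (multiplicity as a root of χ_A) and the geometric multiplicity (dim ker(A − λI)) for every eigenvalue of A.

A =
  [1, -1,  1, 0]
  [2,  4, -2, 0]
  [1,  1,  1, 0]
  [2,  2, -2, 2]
λ = 2: alg = 4, geom = 3

Step 1 — factor the characteristic polynomial to read off the algebraic multiplicities:
  χ_A(x) = (x - 2)^4

Step 2 — compute geometric multiplicities via the rank-nullity identity g(λ) = n − rank(A − λI):
  rank(A − (2)·I) = 1, so dim ker(A − (2)·I) = n − 1 = 3

Summary:
  λ = 2: algebraic multiplicity = 4, geometric multiplicity = 3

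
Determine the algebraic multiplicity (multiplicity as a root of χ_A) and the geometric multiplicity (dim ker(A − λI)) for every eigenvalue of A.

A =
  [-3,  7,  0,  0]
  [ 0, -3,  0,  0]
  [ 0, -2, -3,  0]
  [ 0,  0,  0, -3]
λ = -3: alg = 4, geom = 3

Step 1 — factor the characteristic polynomial to read off the algebraic multiplicities:
  χ_A(x) = (x + 3)^4

Step 2 — compute geometric multiplicities via the rank-nullity identity g(λ) = n − rank(A − λI):
  rank(A − (-3)·I) = 1, so dim ker(A − (-3)·I) = n − 1 = 3

Summary:
  λ = -3: algebraic multiplicity = 4, geometric multiplicity = 3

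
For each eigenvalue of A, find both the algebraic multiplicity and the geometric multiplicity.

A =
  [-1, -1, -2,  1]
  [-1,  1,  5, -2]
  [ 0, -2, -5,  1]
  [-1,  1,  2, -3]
λ = -2: alg = 4, geom = 2

Step 1 — factor the characteristic polynomial to read off the algebraic multiplicities:
  χ_A(x) = (x + 2)^4

Step 2 — compute geometric multiplicities via the rank-nullity identity g(λ) = n − rank(A − λI):
  rank(A − (-2)·I) = 2, so dim ker(A − (-2)·I) = n − 2 = 2

Summary:
  λ = -2: algebraic multiplicity = 4, geometric multiplicity = 2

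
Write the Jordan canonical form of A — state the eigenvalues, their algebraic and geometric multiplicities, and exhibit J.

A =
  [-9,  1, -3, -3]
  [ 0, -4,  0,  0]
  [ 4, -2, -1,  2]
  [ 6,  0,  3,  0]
J_1(-4) ⊕ J_1(-4) ⊕ J_1(-3) ⊕ J_1(-3)

The characteristic polynomial is
  det(x·I − A) = x^4 + 14*x^3 + 73*x^2 + 168*x + 144 = (x + 3)^2*(x + 4)^2

Eigenvalues and multiplicities (the geometric multiplicity of λ is n − rank(A − λI), which equals the number of Jordan blocks for λ):
  λ = -4: algebraic multiplicity = 2, geometric multiplicity = 2
  λ = -3: algebraic multiplicity = 2, geometric multiplicity = 2

Determining the block sizes for each eigenvalue:
  λ = -4: gm = am = 2, so every block has size 1 → block sizes [1, 1]
  λ = -3: gm = am = 2, so every block has size 1 → block sizes [1, 1]

Assembling the blocks gives a Jordan form
J =
  [-4,  0,  0,  0]
  [ 0, -4,  0,  0]
  [ 0,  0, -3,  0]
  [ 0,  0,  0, -3]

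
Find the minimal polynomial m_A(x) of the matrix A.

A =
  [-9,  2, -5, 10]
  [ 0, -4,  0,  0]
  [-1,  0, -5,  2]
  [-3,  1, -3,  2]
x^2 + 8*x + 16

The characteristic polynomial is χ_A(x) = (x + 4)^4, so the eigenvalues are known. The minimal polynomial is
  m_A(x) = Π_λ (x − λ)^{k_λ}
where k_λ is the size of the *largest* Jordan block for λ (equivalently, the smallest k with (A − λI)^k v = 0 for every generalised eigenvector v of λ).

  λ = -4: largest Jordan block has size 2, contributing (x + 4)^2

So m_A(x) = (x + 4)^2 = x^2 + 8*x + 16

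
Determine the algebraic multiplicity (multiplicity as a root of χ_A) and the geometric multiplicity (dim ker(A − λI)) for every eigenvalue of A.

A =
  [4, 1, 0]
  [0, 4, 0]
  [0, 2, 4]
λ = 4: alg = 3, geom = 2

Step 1 — factor the characteristic polynomial to read off the algebraic multiplicities:
  χ_A(x) = (x - 4)^3

Step 2 — compute geometric multiplicities via the rank-nullity identity g(λ) = n − rank(A − λI):
  rank(A − (4)·I) = 1, so dim ker(A − (4)·I) = n − 1 = 2

Summary:
  λ = 4: algebraic multiplicity = 3, geometric multiplicity = 2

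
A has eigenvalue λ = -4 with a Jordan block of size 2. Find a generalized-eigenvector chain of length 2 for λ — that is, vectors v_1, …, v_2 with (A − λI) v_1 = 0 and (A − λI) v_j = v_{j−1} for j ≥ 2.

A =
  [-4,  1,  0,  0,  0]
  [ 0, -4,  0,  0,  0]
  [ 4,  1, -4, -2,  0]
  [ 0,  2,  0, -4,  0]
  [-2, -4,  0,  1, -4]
A Jordan chain for λ = -4 of length 2:
v_1 = (0, 0, 4, 0, -2)ᵀ
v_2 = (1, 0, 0, 0, 0)ᵀ

Let N = A − (-4)·I. We want v_2 with N^2 v_2 = 0 but N^1 v_2 ≠ 0; then v_{j-1} := N · v_j for j = 2, …, 2.

Pick v_2 = (1, 0, 0, 0, 0)ᵀ.
Then v_1 = N · v_2 = (0, 0, 4, 0, -2)ᵀ.

Sanity check: (A − (-4)·I) v_1 = (0, 0, 0, 0, 0)ᵀ = 0. ✓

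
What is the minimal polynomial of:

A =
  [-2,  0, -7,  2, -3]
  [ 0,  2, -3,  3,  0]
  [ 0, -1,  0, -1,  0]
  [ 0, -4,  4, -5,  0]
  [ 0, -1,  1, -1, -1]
x^3 + 4*x^2 + 5*x + 2

The characteristic polynomial is χ_A(x) = (x + 1)^4*(x + 2), so the eigenvalues are known. The minimal polynomial is
  m_A(x) = Π_λ (x − λ)^{k_λ}
where k_λ is the size of the *largest* Jordan block for λ (equivalently, the smallest k with (A − λI)^k v = 0 for every generalised eigenvector v of λ).

  λ = -2: largest Jordan block has size 1, contributing (x + 2)
  λ = -1: largest Jordan block has size 2, contributing (x + 1)^2

So m_A(x) = (x + 1)^2*(x + 2) = x^3 + 4*x^2 + 5*x + 2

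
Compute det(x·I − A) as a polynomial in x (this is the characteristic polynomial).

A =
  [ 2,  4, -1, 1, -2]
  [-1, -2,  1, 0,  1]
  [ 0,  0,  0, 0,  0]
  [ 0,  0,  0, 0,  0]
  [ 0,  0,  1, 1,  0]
x^5

Expanding det(x·I − A) (e.g. by cofactor expansion or by noting that A is similar to its Jordan form J, which has the same characteristic polynomial as A) gives
  χ_A(x) = x^5
which factors as x^5. The eigenvalues (with algebraic multiplicities) are λ = 0 with multiplicity 5.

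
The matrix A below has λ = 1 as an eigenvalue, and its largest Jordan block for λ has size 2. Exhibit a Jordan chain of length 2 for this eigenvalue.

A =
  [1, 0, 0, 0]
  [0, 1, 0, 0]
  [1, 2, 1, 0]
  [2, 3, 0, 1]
A Jordan chain for λ = 1 of length 2:
v_1 = (0, 0, 1, 2)ᵀ
v_2 = (1, 0, 0, 0)ᵀ

Let N = A − (1)·I. We want v_2 with N^2 v_2 = 0 but N^1 v_2 ≠ 0; then v_{j-1} := N · v_j for j = 2, …, 2.

Pick v_2 = (1, 0, 0, 0)ᵀ.
Then v_1 = N · v_2 = (0, 0, 1, 2)ᵀ.

Sanity check: (A − (1)·I) v_1 = (0, 0, 0, 0)ᵀ = 0. ✓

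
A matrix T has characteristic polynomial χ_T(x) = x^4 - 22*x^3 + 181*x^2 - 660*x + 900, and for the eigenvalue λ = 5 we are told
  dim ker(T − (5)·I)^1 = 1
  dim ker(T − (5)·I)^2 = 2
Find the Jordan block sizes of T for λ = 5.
Block sizes for λ = 5: [2]

From the dimensions of kernels of powers, the number of Jordan blocks of size at least j is d_j − d_{j−1} where d_j = dim ker(N^j) (with d_0 = 0). Computing the differences gives [1, 1].
The number of blocks of size exactly k is (#blocks of size ≥ k) − (#blocks of size ≥ k + 1), so the partition is: 1 block(s) of size 2.
In nonincreasing order the block sizes are [2].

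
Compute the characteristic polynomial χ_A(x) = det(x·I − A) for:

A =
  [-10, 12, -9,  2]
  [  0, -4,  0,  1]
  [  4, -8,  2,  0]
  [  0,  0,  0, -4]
x^4 + 16*x^3 + 96*x^2 + 256*x + 256

Expanding det(x·I − A) (e.g. by cofactor expansion or by noting that A is similar to its Jordan form J, which has the same characteristic polynomial as A) gives
  χ_A(x) = x^4 + 16*x^3 + 96*x^2 + 256*x + 256
which factors as (x + 4)^4. The eigenvalues (with algebraic multiplicities) are λ = -4 with multiplicity 4.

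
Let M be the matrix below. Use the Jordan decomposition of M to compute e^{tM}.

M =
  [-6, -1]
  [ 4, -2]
e^{tM} =
  [-2*t*exp(-4*t) + exp(-4*t), -t*exp(-4*t)]
  [4*t*exp(-4*t), 2*t*exp(-4*t) + exp(-4*t)]

Strategy: write M = P · J · P⁻¹ where J is a Jordan canonical form, so e^{tM} = P · e^{tJ} · P⁻¹, and e^{tJ} can be computed block-by-block.

M has Jordan form
J =
  [-4,  1]
  [ 0, -4]
(up to reordering of blocks).

Per-block formulas:
  For a 2×2 Jordan block J_2(-4): exp(t · J_2(-4)) = e^(-4t)·(I + t·N), where N is the 2×2 nilpotent shift.

After assembling e^{tJ} and conjugating by P, we get:

e^{tM} =
  [-2*t*exp(-4*t) + exp(-4*t), -t*exp(-4*t)]
  [4*t*exp(-4*t), 2*t*exp(-4*t) + exp(-4*t)]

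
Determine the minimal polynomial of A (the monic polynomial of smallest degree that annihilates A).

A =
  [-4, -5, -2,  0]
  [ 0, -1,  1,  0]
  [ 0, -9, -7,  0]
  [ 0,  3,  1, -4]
x^3 + 12*x^2 + 48*x + 64

The characteristic polynomial is χ_A(x) = (x + 4)^4, so the eigenvalues are known. The minimal polynomial is
  m_A(x) = Π_λ (x − λ)^{k_λ}
where k_λ is the size of the *largest* Jordan block for λ (equivalently, the smallest k with (A − λI)^k v = 0 for every generalised eigenvector v of λ).

  λ = -4: largest Jordan block has size 3, contributing (x + 4)^3

So m_A(x) = (x + 4)^3 = x^3 + 12*x^2 + 48*x + 64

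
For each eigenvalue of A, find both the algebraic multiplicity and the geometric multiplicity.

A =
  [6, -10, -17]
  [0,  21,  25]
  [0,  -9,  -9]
λ = 6: alg = 3, geom = 1

Step 1 — factor the characteristic polynomial to read off the algebraic multiplicities:
  χ_A(x) = (x - 6)^3

Step 2 — compute geometric multiplicities via the rank-nullity identity g(λ) = n − rank(A − λI):
  rank(A − (6)·I) = 2, so dim ker(A − (6)·I) = n − 2 = 1

Summary:
  λ = 6: algebraic multiplicity = 3, geometric multiplicity = 1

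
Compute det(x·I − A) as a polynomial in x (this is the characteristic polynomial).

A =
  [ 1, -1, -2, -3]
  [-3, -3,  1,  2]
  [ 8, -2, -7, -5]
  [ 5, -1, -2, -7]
x^4 + 16*x^3 + 96*x^2 + 256*x + 256

Expanding det(x·I − A) (e.g. by cofactor expansion or by noting that A is similar to its Jordan form J, which has the same characteristic polynomial as A) gives
  χ_A(x) = x^4 + 16*x^3 + 96*x^2 + 256*x + 256
which factors as (x + 4)^4. The eigenvalues (with algebraic multiplicities) are λ = -4 with multiplicity 4.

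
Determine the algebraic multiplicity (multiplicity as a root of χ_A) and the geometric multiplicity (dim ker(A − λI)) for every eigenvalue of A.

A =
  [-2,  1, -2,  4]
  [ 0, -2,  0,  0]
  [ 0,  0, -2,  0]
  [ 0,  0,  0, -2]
λ = -2: alg = 4, geom = 3

Step 1 — factor the characteristic polynomial to read off the algebraic multiplicities:
  χ_A(x) = (x + 2)^4

Step 2 — compute geometric multiplicities via the rank-nullity identity g(λ) = n − rank(A − λI):
  rank(A − (-2)·I) = 1, so dim ker(A − (-2)·I) = n − 1 = 3

Summary:
  λ = -2: algebraic multiplicity = 4, geometric multiplicity = 3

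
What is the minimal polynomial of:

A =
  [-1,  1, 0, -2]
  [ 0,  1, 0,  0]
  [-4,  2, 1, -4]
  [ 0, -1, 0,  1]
x^3 - x^2 - x + 1

The characteristic polynomial is χ_A(x) = (x - 1)^3*(x + 1), so the eigenvalues are known. The minimal polynomial is
  m_A(x) = Π_λ (x − λ)^{k_λ}
where k_λ is the size of the *largest* Jordan block for λ (equivalently, the smallest k with (A − λI)^k v = 0 for every generalised eigenvector v of λ).

  λ = -1: largest Jordan block has size 1, contributing (x + 1)
  λ = 1: largest Jordan block has size 2, contributing (x − 1)^2

So m_A(x) = (x - 1)^2*(x + 1) = x^3 - x^2 - x + 1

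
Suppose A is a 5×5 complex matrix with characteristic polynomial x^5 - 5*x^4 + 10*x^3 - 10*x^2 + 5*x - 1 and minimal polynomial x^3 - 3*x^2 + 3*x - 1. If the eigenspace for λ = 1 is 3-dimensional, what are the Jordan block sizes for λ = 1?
Block sizes for λ = 1: [3, 1, 1]

Step 1 — from the characteristic polynomial, algebraic multiplicity of λ = 1 is 5. From dim ker(A − (1)·I) = 3, there are exactly 3 Jordan blocks for λ = 1.
Step 2 — from the minimal polynomial, the factor (x − 1)^3 tells us the largest block for λ = 1 has size 3.
Step 3 — with total size 5, 3 blocks, and largest block 3, the block sizes (in nonincreasing order) are [3, 1, 1].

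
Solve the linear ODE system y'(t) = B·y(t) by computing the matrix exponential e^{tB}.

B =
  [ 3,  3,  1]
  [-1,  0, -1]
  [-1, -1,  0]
e^{tB} =
  [2*t*exp(t) + exp(t), t^2*exp(t) + 3*t*exp(t), -t^2*exp(t) + t*exp(t)]
  [-t*exp(t), -t^2*exp(t)/2 - t*exp(t) + exp(t), t^2*exp(t)/2 - t*exp(t)]
  [-t*exp(t), -t^2*exp(t)/2 - t*exp(t), t^2*exp(t)/2 - t*exp(t) + exp(t)]

Strategy: write B = P · J · P⁻¹ where J is a Jordan canonical form, so e^{tB} = P · e^{tJ} · P⁻¹, and e^{tJ} can be computed block-by-block.

B has Jordan form
J =
  [1, 1, 0]
  [0, 1, 1]
  [0, 0, 1]
(up to reordering of blocks).

Per-block formulas:
  For a 3×3 Jordan block J_3(1): exp(t · J_3(1)) = e^(1t)·(I + t·N + (t^2/2)·N^2), where N is the 3×3 nilpotent shift.

After assembling e^{tJ} and conjugating by P, we get:

e^{tB} =
  [2*t*exp(t) + exp(t), t^2*exp(t) + 3*t*exp(t), -t^2*exp(t) + t*exp(t)]
  [-t*exp(t), -t^2*exp(t)/2 - t*exp(t) + exp(t), t^2*exp(t)/2 - t*exp(t)]
  [-t*exp(t), -t^2*exp(t)/2 - t*exp(t), t^2*exp(t)/2 - t*exp(t) + exp(t)]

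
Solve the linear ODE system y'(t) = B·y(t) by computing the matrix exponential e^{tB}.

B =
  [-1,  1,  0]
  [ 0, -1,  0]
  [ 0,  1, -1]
e^{tB} =
  [exp(-t), t*exp(-t), 0]
  [0, exp(-t), 0]
  [0, t*exp(-t), exp(-t)]

Strategy: write B = P · J · P⁻¹ where J is a Jordan canonical form, so e^{tB} = P · e^{tJ} · P⁻¹, and e^{tJ} can be computed block-by-block.

B has Jordan form
J =
  [-1,  1,  0]
  [ 0, -1,  0]
  [ 0,  0, -1]
(up to reordering of blocks).

Per-block formulas:
  For a 1×1 block at λ = -1: exp(t · [-1]) = [e^(-1t)].
  For a 2×2 Jordan block J_2(-1): exp(t · J_2(-1)) = e^(-1t)·(I + t·N), where N is the 2×2 nilpotent shift.

After assembling e^{tJ} and conjugating by P, we get:

e^{tB} =
  [exp(-t), t*exp(-t), 0]
  [0, exp(-t), 0]
  [0, t*exp(-t), exp(-t)]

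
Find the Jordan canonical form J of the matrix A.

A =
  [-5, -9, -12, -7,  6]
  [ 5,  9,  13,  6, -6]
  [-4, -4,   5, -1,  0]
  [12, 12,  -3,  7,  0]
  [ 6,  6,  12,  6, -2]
J_1(-2) ⊕ J_2(4) ⊕ J_2(4)

The characteristic polynomial is
  det(x·I − A) = x^5 - 14*x^4 + 64*x^3 - 64*x^2 - 256*x + 512 = (x - 4)^4*(x + 2)

Eigenvalues and multiplicities (the geometric multiplicity of λ is n − rank(A − λI), which equals the number of Jordan blocks for λ):
  λ = -2: algebraic multiplicity = 1, geometric multiplicity = 1
  λ = 4: algebraic multiplicity = 4, geometric multiplicity = 2

Determining the block sizes for each eigenvalue:
  λ = -2: one block (gm = 1), so the single block has size am = 1 → block sizes [1]
  λ = 4: with am = 4 and gm = 2, the partition is not yet determined (e.g. several partitions of 4 into 2 parts exist). Let N = A − (4)·I. Computing rank(N^1) = 3, rank(N^2) = 1; the number of blocks of size ≥ j is rank(N^{j−1}) − rank(N^j), giving [2, 2]. So we have 2 block(s) of size 2 → block sizes [2, 2]

Assembling the blocks gives a Jordan form
J =
  [-2, 0, 0, 0, 0]
  [ 0, 4, 1, 0, 0]
  [ 0, 0, 4, 0, 0]
  [ 0, 0, 0, 4, 1]
  [ 0, 0, 0, 0, 4]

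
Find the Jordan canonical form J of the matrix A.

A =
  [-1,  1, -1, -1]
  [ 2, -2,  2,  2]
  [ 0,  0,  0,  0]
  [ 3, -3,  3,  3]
J_2(0) ⊕ J_1(0) ⊕ J_1(0)

The characteristic polynomial is
  det(x·I − A) = x^4

Eigenvalues and multiplicities (the geometric multiplicity of λ is n − rank(A − λI), which equals the number of Jordan blocks for λ):
  λ = 0: algebraic multiplicity = 4, geometric multiplicity = 3

Determining the block sizes for each eigenvalue:
  λ = 0: 3 blocks summing to 4 forces exactly one block of size 2 and the rest size 1 → block sizes [2, 1, 1]

Assembling the blocks gives a Jordan form
J =
  [0, 1, 0, 0]
  [0, 0, 0, 0]
  [0, 0, 0, 0]
  [0, 0, 0, 0]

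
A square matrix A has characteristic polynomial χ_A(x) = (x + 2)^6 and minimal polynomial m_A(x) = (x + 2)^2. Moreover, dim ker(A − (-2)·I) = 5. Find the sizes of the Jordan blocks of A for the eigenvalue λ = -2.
Block sizes for λ = -2: [2, 1, 1, 1, 1]

Step 1 — from the characteristic polynomial, algebraic multiplicity of λ = -2 is 6. From dim ker(A − (-2)·I) = 5, there are exactly 5 Jordan blocks for λ = -2.
Step 2 — from the minimal polynomial, the factor (x + 2)^2 tells us the largest block for λ = -2 has size 2.
Step 3 — with total size 6, 5 blocks, and largest block 2, the block sizes (in nonincreasing order) are [2, 1, 1, 1, 1].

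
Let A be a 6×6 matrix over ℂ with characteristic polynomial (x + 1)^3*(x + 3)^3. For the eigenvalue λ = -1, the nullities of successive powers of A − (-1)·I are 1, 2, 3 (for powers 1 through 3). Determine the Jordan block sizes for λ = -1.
Block sizes for λ = -1: [3]

From the dimensions of kernels of powers, the number of Jordan blocks of size at least j is d_j − d_{j−1} where d_j = dim ker(N^j) (with d_0 = 0). Computing the differences gives [1, 1, 1].
The number of blocks of size exactly k is (#blocks of size ≥ k) − (#blocks of size ≥ k + 1), so the partition is: 1 block(s) of size 3.
In nonincreasing order the block sizes are [3].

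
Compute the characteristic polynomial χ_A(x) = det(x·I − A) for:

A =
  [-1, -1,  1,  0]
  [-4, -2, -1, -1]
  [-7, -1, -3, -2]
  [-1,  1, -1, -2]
x^4 + 8*x^3 + 24*x^2 + 32*x + 16

Expanding det(x·I − A) (e.g. by cofactor expansion or by noting that A is similar to its Jordan form J, which has the same characteristic polynomial as A) gives
  χ_A(x) = x^4 + 8*x^3 + 24*x^2 + 32*x + 16
which factors as (x + 2)^4. The eigenvalues (with algebraic multiplicities) are λ = -2 with multiplicity 4.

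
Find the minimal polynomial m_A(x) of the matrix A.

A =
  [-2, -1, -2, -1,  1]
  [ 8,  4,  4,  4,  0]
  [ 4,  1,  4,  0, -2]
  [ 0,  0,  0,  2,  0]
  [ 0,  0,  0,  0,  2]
x^2 - 4*x + 4

The characteristic polynomial is χ_A(x) = (x - 2)^5, so the eigenvalues are known. The minimal polynomial is
  m_A(x) = Π_λ (x − λ)^{k_λ}
where k_λ is the size of the *largest* Jordan block for λ (equivalently, the smallest k with (A − λI)^k v = 0 for every generalised eigenvector v of λ).

  λ = 2: largest Jordan block has size 2, contributing (x − 2)^2

So m_A(x) = (x - 2)^2 = x^2 - 4*x + 4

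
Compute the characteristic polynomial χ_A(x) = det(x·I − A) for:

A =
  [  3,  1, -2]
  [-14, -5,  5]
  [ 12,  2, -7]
x^3 + 9*x^2 + 27*x + 27

Expanding det(x·I − A) (e.g. by cofactor expansion or by noting that A is similar to its Jordan form J, which has the same characteristic polynomial as A) gives
  χ_A(x) = x^3 + 9*x^2 + 27*x + 27
which factors as (x + 3)^3. The eigenvalues (with algebraic multiplicities) are λ = -3 with multiplicity 3.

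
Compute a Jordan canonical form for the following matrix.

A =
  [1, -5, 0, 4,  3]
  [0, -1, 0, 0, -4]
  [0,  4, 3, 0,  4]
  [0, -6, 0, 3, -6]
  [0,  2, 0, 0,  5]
J_2(1) ⊕ J_1(3) ⊕ J_1(3) ⊕ J_1(3)

The characteristic polynomial is
  det(x·I − A) = x^5 - 11*x^4 + 46*x^3 - 90*x^2 + 81*x - 27 = (x - 3)^3*(x - 1)^2

Eigenvalues and multiplicities (the geometric multiplicity of λ is n − rank(A − λI), which equals the number of Jordan blocks for λ):
  λ = 1: algebraic multiplicity = 2, geometric multiplicity = 1
  λ = 3: algebraic multiplicity = 3, geometric multiplicity = 3

Determining the block sizes for each eigenvalue:
  λ = 1: one block (gm = 1), so the single block has size am = 2 → block sizes [2]
  λ = 3: gm = am = 3, so every block has size 1 → block sizes [1, 1, 1]

Assembling the blocks gives a Jordan form
J =
  [1, 1, 0, 0, 0]
  [0, 1, 0, 0, 0]
  [0, 0, 3, 0, 0]
  [0, 0, 0, 3, 0]
  [0, 0, 0, 0, 3]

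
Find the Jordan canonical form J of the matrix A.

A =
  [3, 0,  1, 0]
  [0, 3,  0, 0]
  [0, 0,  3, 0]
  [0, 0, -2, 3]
J_2(3) ⊕ J_1(3) ⊕ J_1(3)

The characteristic polynomial is
  det(x·I − A) = x^4 - 12*x^3 + 54*x^2 - 108*x + 81 = (x - 3)^4

Eigenvalues and multiplicities (the geometric multiplicity of λ is n − rank(A − λI), which equals the number of Jordan blocks for λ):
  λ = 3: algebraic multiplicity = 4, geometric multiplicity = 3

Determining the block sizes for each eigenvalue:
  λ = 3: 3 blocks summing to 4 forces exactly one block of size 2 and the rest size 1 → block sizes [2, 1, 1]

Assembling the blocks gives a Jordan form
J =
  [3, 1, 0, 0]
  [0, 3, 0, 0]
  [0, 0, 3, 0]
  [0, 0, 0, 3]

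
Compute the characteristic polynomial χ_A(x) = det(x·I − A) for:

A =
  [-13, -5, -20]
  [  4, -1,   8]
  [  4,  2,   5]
x^3 + 9*x^2 + 27*x + 27

Expanding det(x·I − A) (e.g. by cofactor expansion or by noting that A is similar to its Jordan form J, which has the same characteristic polynomial as A) gives
  χ_A(x) = x^3 + 9*x^2 + 27*x + 27
which factors as (x + 3)^3. The eigenvalues (with algebraic multiplicities) are λ = -3 with multiplicity 3.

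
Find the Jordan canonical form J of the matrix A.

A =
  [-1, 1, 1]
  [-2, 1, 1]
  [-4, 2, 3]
J_3(1)

The characteristic polynomial is
  det(x·I − A) = x^3 - 3*x^2 + 3*x - 1 = (x - 1)^3

Eigenvalues and multiplicities (the geometric multiplicity of λ is n − rank(A − λI), which equals the number of Jordan blocks for λ):
  λ = 1: algebraic multiplicity = 3, geometric multiplicity = 1

Determining the block sizes for each eigenvalue:
  λ = 1: one block (gm = 1), so the single block has size am = 3 → block sizes [3]

Assembling the blocks gives a Jordan form
J =
  [1, 1, 0]
  [0, 1, 1]
  [0, 0, 1]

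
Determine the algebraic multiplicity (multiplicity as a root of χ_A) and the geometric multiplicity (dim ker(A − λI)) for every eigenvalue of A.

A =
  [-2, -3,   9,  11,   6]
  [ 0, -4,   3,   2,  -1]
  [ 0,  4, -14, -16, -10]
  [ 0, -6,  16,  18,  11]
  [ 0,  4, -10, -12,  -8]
λ = -2: alg = 5, geom = 2

Step 1 — factor the characteristic polynomial to read off the algebraic multiplicities:
  χ_A(x) = (x + 2)^5

Step 2 — compute geometric multiplicities via the rank-nullity identity g(λ) = n − rank(A − λI):
  rank(A − (-2)·I) = 3, so dim ker(A − (-2)·I) = n − 3 = 2

Summary:
  λ = -2: algebraic multiplicity = 5, geometric multiplicity = 2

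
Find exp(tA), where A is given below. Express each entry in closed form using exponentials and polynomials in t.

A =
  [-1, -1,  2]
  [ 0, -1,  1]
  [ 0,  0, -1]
e^{tA} =
  [exp(-t), -t*exp(-t), -t^2*exp(-t)/2 + 2*t*exp(-t)]
  [0, exp(-t), t*exp(-t)]
  [0, 0, exp(-t)]

Strategy: write A = P · J · P⁻¹ where J is a Jordan canonical form, so e^{tA} = P · e^{tJ} · P⁻¹, and e^{tJ} can be computed block-by-block.

A has Jordan form
J =
  [-1,  1,  0]
  [ 0, -1,  1]
  [ 0,  0, -1]
(up to reordering of blocks).

Per-block formulas:
  For a 3×3 Jordan block J_3(-1): exp(t · J_3(-1)) = e^(-1t)·(I + t·N + (t^2/2)·N^2), where N is the 3×3 nilpotent shift.

After assembling e^{tJ} and conjugating by P, we get:

e^{tA} =
  [exp(-t), -t*exp(-t), -t^2*exp(-t)/2 + 2*t*exp(-t)]
  [0, exp(-t), t*exp(-t)]
  [0, 0, exp(-t)]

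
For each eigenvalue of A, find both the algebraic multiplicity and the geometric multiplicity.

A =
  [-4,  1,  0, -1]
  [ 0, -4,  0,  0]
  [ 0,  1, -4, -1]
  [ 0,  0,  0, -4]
λ = -4: alg = 4, geom = 3

Step 1 — factor the characteristic polynomial to read off the algebraic multiplicities:
  χ_A(x) = (x + 4)^4

Step 2 — compute geometric multiplicities via the rank-nullity identity g(λ) = n − rank(A − λI):
  rank(A − (-4)·I) = 1, so dim ker(A − (-4)·I) = n − 1 = 3

Summary:
  λ = -4: algebraic multiplicity = 4, geometric multiplicity = 3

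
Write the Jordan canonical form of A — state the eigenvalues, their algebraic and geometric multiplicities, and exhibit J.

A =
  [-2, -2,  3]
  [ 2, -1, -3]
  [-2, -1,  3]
J_3(0)

The characteristic polynomial is
  det(x·I − A) = x^3

Eigenvalues and multiplicities (the geometric multiplicity of λ is n − rank(A − λI), which equals the number of Jordan blocks for λ):
  λ = 0: algebraic multiplicity = 3, geometric multiplicity = 1

Determining the block sizes for each eigenvalue:
  λ = 0: one block (gm = 1), so the single block has size am = 3 → block sizes [3]

Assembling the blocks gives a Jordan form
J =
  [0, 1, 0]
  [0, 0, 1]
  [0, 0, 0]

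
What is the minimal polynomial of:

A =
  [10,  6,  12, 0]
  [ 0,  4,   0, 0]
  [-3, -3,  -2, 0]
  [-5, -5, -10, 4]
x^2 - 8*x + 16

The characteristic polynomial is χ_A(x) = (x - 4)^4, so the eigenvalues are known. The minimal polynomial is
  m_A(x) = Π_λ (x − λ)^{k_λ}
where k_λ is the size of the *largest* Jordan block for λ (equivalently, the smallest k with (A − λI)^k v = 0 for every generalised eigenvector v of λ).

  λ = 4: largest Jordan block has size 2, contributing (x − 4)^2

So m_A(x) = (x - 4)^2 = x^2 - 8*x + 16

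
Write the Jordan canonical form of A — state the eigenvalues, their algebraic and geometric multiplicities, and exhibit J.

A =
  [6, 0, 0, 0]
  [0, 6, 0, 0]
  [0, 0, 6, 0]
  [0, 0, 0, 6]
J_1(6) ⊕ J_1(6) ⊕ J_1(6) ⊕ J_1(6)

The characteristic polynomial is
  det(x·I − A) = x^4 - 24*x^3 + 216*x^2 - 864*x + 1296 = (x - 6)^4

Eigenvalues and multiplicities (the geometric multiplicity of λ is n − rank(A − λI), which equals the number of Jordan blocks for λ):
  λ = 6: algebraic multiplicity = 4, geometric multiplicity = 4

Determining the block sizes for each eigenvalue:
  λ = 6: gm = am = 4, so every block has size 1 → block sizes [1, 1, 1, 1]

Assembling the blocks gives a Jordan form
J =
  [6, 0, 0, 0]
  [0, 6, 0, 0]
  [0, 0, 6, 0]
  [0, 0, 0, 6]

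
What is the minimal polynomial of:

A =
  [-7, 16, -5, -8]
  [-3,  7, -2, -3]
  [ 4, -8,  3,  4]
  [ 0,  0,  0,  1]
x^3 - 3*x^2 + 3*x - 1

The characteristic polynomial is χ_A(x) = (x - 1)^4, so the eigenvalues are known. The minimal polynomial is
  m_A(x) = Π_λ (x − λ)^{k_λ}
where k_λ is the size of the *largest* Jordan block for λ (equivalently, the smallest k with (A − λI)^k v = 0 for every generalised eigenvector v of λ).

  λ = 1: largest Jordan block has size 3, contributing (x − 1)^3

So m_A(x) = (x - 1)^3 = x^3 - 3*x^2 + 3*x - 1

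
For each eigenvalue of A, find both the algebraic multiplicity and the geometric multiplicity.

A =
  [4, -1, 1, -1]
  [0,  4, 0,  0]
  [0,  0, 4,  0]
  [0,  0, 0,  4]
λ = 4: alg = 4, geom = 3

Step 1 — factor the characteristic polynomial to read off the algebraic multiplicities:
  χ_A(x) = (x - 4)^4

Step 2 — compute geometric multiplicities via the rank-nullity identity g(λ) = n − rank(A − λI):
  rank(A − (4)·I) = 1, so dim ker(A − (4)·I) = n − 1 = 3

Summary:
  λ = 4: algebraic multiplicity = 4, geometric multiplicity = 3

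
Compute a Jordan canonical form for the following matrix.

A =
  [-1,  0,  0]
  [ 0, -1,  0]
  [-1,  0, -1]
J_2(-1) ⊕ J_1(-1)

The characteristic polynomial is
  det(x·I − A) = x^3 + 3*x^2 + 3*x + 1 = (x + 1)^3

Eigenvalues and multiplicities (the geometric multiplicity of λ is n − rank(A − λI), which equals the number of Jordan blocks for λ):
  λ = -1: algebraic multiplicity = 3, geometric multiplicity = 2

Determining the block sizes for each eigenvalue:
  λ = -1: 2 blocks summing to 3 forces exactly one block of size 2 and the rest size 1 → block sizes [2, 1]

Assembling the blocks gives a Jordan form
J =
  [-1,  1,  0]
  [ 0, -1,  0]
  [ 0,  0, -1]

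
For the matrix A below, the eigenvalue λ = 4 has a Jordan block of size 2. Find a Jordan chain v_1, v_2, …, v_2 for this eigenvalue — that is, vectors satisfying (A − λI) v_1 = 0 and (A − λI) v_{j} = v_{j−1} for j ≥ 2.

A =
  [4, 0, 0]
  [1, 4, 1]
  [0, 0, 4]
A Jordan chain for λ = 4 of length 2:
v_1 = (0, 1, 0)ᵀ
v_2 = (1, 0, 0)ᵀ

Let N = A − (4)·I. We want v_2 with N^2 v_2 = 0 but N^1 v_2 ≠ 0; then v_{j-1} := N · v_j for j = 2, …, 2.

Pick v_2 = (1, 0, 0)ᵀ.
Then v_1 = N · v_2 = (0, 1, 0)ᵀ.

Sanity check: (A − (4)·I) v_1 = (0, 0, 0)ᵀ = 0. ✓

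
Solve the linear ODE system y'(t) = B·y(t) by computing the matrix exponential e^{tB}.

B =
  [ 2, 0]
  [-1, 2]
e^{tB} =
  [exp(2*t), 0]
  [-t*exp(2*t), exp(2*t)]

Strategy: write B = P · J · P⁻¹ where J is a Jordan canonical form, so e^{tB} = P · e^{tJ} · P⁻¹, and e^{tJ} can be computed block-by-block.

B has Jordan form
J =
  [2, 1]
  [0, 2]
(up to reordering of blocks).

Per-block formulas:
  For a 2×2 Jordan block J_2(2): exp(t · J_2(2)) = e^(2t)·(I + t·N), where N is the 2×2 nilpotent shift.

After assembling e^{tJ} and conjugating by P, we get:

e^{tB} =
  [exp(2*t), 0]
  [-t*exp(2*t), exp(2*t)]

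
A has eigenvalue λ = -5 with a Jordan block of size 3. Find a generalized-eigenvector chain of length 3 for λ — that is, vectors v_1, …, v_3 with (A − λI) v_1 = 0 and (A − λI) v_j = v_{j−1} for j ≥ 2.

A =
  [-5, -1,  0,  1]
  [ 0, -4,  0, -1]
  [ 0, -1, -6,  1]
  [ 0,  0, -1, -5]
A Jordan chain for λ = -5 of length 3:
v_1 = (-1, 1, 0, 1)ᵀ
v_2 = (-1, 1, -1, 0)ᵀ
v_3 = (0, 1, 0, 0)ᵀ

Let N = A − (-5)·I. We want v_3 with N^3 v_3 = 0 but N^2 v_3 ≠ 0; then v_{j-1} := N · v_j for j = 3, …, 2.

Pick v_3 = (0, 1, 0, 0)ᵀ.
Then v_2 = N · v_3 = (-1, 1, -1, 0)ᵀ.
Then v_1 = N · v_2 = (-1, 1, 0, 1)ᵀ.

Sanity check: (A − (-5)·I) v_1 = (0, 0, 0, 0)ᵀ = 0. ✓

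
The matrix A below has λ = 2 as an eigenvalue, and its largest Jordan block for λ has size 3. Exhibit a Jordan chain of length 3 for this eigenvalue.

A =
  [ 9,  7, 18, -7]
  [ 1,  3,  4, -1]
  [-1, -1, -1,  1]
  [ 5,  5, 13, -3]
A Jordan chain for λ = 2 of length 3:
v_1 = (3, -1, 0, 2)ᵀ
v_2 = (7, 1, -1, 5)ᵀ
v_3 = (1, 0, 0, 0)ᵀ

Let N = A − (2)·I. We want v_3 with N^3 v_3 = 0 but N^2 v_3 ≠ 0; then v_{j-1} := N · v_j for j = 3, …, 2.

Pick v_3 = (1, 0, 0, 0)ᵀ.
Then v_2 = N · v_3 = (7, 1, -1, 5)ᵀ.
Then v_1 = N · v_2 = (3, -1, 0, 2)ᵀ.

Sanity check: (A − (2)·I) v_1 = (0, 0, 0, 0)ᵀ = 0. ✓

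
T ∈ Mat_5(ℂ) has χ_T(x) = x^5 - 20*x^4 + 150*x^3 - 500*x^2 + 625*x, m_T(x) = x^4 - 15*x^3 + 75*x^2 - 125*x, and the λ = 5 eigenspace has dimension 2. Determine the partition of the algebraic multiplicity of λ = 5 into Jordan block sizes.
Block sizes for λ = 5: [3, 1]

Step 1 — from the characteristic polynomial, algebraic multiplicity of λ = 5 is 4. From dim ker(T − (5)·I) = 2, there are exactly 2 Jordan blocks for λ = 5.
Step 2 — from the minimal polynomial, the factor (x − 5)^3 tells us the largest block for λ = 5 has size 3.
Step 3 — with total size 4, 2 blocks, and largest block 3, the block sizes (in nonincreasing order) are [3, 1].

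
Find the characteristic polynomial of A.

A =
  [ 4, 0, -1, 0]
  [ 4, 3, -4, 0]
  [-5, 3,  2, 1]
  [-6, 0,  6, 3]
x^4 - 12*x^3 + 54*x^2 - 108*x + 81

Expanding det(x·I − A) (e.g. by cofactor expansion or by noting that A is similar to its Jordan form J, which has the same characteristic polynomial as A) gives
  χ_A(x) = x^4 - 12*x^3 + 54*x^2 - 108*x + 81
which factors as (x - 3)^4. The eigenvalues (with algebraic multiplicities) are λ = 3 with multiplicity 4.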